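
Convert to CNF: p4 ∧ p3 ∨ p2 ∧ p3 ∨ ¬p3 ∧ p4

p4 ∧ p3 ∨ p2 ∧ p3 ∨ ¬p3 ∧ p4
⇔ (p4 ∨ p2 ∨ ¬p3) ∧ (p4 ∨ p2 ∨ p4) ∧ (p4 ∨ p3 ∨ ¬p3) ∧ (p4 ∨ p3 ∨ p4) ∧ (p3 ∨ p2 ∨ ¬p3) ∧ (p3 ∨ p2 ∨ p4) ∧ (p3 ∨ p3 ∨ ¬p3) ∧ (p3 ∨ p3 ∨ p4)
⇔ (p4 ∨ p2) ∧ (p4 ∨ p3)

(p4 ∨ p2) ∧ (p4 ∨ p3)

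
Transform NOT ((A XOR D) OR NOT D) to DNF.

NOT ((A XOR D) OR NOT D)
≡ NOT ((A AND NOT D) OR (NOT A AND D) OR NOT D)
≡ NOT (A AND NOT D) AND NOT (NOT A AND D) AND NOT NOT D
≡ (NOT A OR NOT NOT D) AND NOT (NOT A AND D) AND NOT NOT D
≡ (NOT A OR D) AND NOT (NOT A AND D) AND NOT NOT D
≡ (NOT A OR D) AND (NOT NOT A OR NOT D) AND NOT NOT D
≡ (NOT A OR D) AND (A OR NOT D) AND NOT NOT D
≡ (NOT A OR D) AND (A OR NOT D) AND D
≡ (NOT A AND A AND D) OR (NOT A AND NOT D AND D) OR (D AND A AND D) OR (D AND NOT D AND D)
≡ D AND A

D AND A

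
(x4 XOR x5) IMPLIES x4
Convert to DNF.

(NOT x4 AND NOT x5) OR x4

(x4 XOR x5) IMPLIES x4
≡ NOT (x4 XOR x5) OR x4
≡ NOT ((x4 AND NOT x5) OR (NOT x4 AND x5)) OR x4
≡ (NOT (x4 AND NOT x5) AND NOT (NOT x4 AND x5)) OR x4
≡ ((NOT x4 OR NOT NOT x5) AND NOT (NOT x4 AND x5)) OR x4
≡ ((NOT x4 OR x5) AND NOT (NOT x4 AND x5)) OR x4
≡ ((NOT x4 OR x5) AND (NOT NOT x4 OR NOT x5)) OR x4
≡ ((NOT x4 OR x5) AND (x4 OR NOT x5)) OR x4
≡ (NOT x4 AND x4) OR (NOT x4 AND NOT x5) OR (x5 AND x4) OR (x5 AND NOT x5) OR x4
≡ (NOT x4 AND NOT x5) OR x4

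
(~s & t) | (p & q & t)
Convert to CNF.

(~s & t) | (p & q & t)
≡ (~s | p) & (~s | q) & (~s | t) & (t | p) & (t | q) & (t | t)   (distribute | over &)
≡ (~s | p) & (~s | q) & t   (simplify)

(~s | p) & (~s | q) & t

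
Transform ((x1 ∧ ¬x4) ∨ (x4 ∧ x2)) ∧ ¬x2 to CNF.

((x1 ∧ ¬x4) ∨ (x4 ∧ x2)) ∧ ¬x2
⇔ (x1 ∨ x4) ∧ (x1 ∨ x2) ∧ (¬x4 ∨ x4) ∧ (¬x4 ∨ x2) ∧ ¬x2   (distribute ∨ over ∧)
⇔ (x1 ∨ x4) ∧ (x1 ∨ x2) ∧ (¬x4 ∨ x2) ∧ ¬x2   (simplify)

(x1 ∨ x4) ∧ (x1 ∨ x2) ∧ (¬x4 ∨ x2) ∧ ¬x2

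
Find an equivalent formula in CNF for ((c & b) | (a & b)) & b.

(c | a) & b

((c & b) | (a & b)) & b
⇔ (c | a) & (c | b) & (b | a) & (b | b) & b   [distribute | over &]
⇔ (c | a) & b   [simplify]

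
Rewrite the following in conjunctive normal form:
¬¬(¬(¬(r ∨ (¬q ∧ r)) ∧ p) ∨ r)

¬¬(¬(¬(r ∨ (¬q ∧ r)) ∧ p) ∨ r)
≡ ¬(¬(r ∨ (¬q ∧ r)) ∧ p) ∨ r
≡ ¬¬(r ∨ (¬q ∧ r)) ∨ ¬p ∨ r
≡ r ∨ (¬q ∧ r) ∨ ¬p ∨ r
≡ (r ∨ ¬q ∨ ¬p ∨ r) ∧ (r ∨ r ∨ ¬p ∨ r)
≡ r ∨ ¬p

r ∨ ¬p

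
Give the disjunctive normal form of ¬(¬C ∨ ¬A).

¬(¬C ∨ ¬A)
≡ ¬¬C ∧ ¬¬A   (De Morgan)
≡ C ∧ ¬¬A   (double negation)
≡ C ∧ A   (double negation)

C ∧ A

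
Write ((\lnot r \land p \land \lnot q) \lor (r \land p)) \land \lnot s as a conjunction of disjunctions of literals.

((\lnot r \land p \land \lnot q) \lor (r \land p)) \land \lnot s
≡ (\lnot r \lor r) \land (\lnot r \lor p) \land (p \lor r) \land (p \lor p) \land (\lnot q \lor r) \land (\lnot q \lor p) \land \lnot s   [distribute \lor over \land]
≡ p \land (\lnot q \lor r) \land \lnot s   [simplify]

p \land (\lnot q \lor r) \land \lnot s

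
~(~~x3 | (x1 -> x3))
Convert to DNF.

~x3 & x1

~(~~x3 | (x1 -> x3))
= ~(~~x3 | ~x1 | x3)
= ~~~x3 & ~~x1 & ~x3
= ~x3 & ~~x1 & ~x3
= ~x3 & x1 & ~x3
= ~x3 & x1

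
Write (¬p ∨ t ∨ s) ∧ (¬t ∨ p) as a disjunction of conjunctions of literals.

(¬p ∧ ¬t) ∨ (t ∧ p) ∨ (s ∧ ¬t) ∨ (s ∧ p)

(¬p ∨ t ∨ s) ∧ (¬t ∨ p)
≡ (¬p ∧ ¬t) ∨ (¬p ∧ p) ∨ (t ∧ ¬t) ∨ (t ∧ p) ∨ (s ∧ ¬t) ∨ (s ∧ p)   [distribute ∧ over ∨]
≡ (¬p ∧ ¬t) ∨ (t ∧ p) ∨ (s ∧ ¬t) ∨ (s ∧ p)   [simplify]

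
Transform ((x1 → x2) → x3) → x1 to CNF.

((x1 → x2) → x3) → x1
≡ ¬((x1 → x2) → x3) ∨ x1   — eliminate →
≡ ¬(¬(x1 → x2) ∨ x3) ∨ x1   — eliminate →
≡ ¬(¬(¬x1 ∨ x2) ∨ x3) ∨ x1   — eliminate →
≡ (¬¬(¬x1 ∨ x2) ∧ ¬x3) ∨ x1   — De Morgan
≡ ((¬x1 ∨ x2) ∧ ¬x3) ∨ x1   — double negation
≡ (¬x1 ∨ x2 ∨ x1) ∧ (¬x3 ∨ x1)   — distribute ∨ over ∧
≡ ¬x3 ∨ x1   — simplify

¬x3 ∨ x1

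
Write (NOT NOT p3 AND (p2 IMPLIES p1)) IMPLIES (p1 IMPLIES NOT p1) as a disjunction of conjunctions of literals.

NOT p3 OR NOT p1

(NOT NOT p3 AND (p2 IMPLIES p1)) IMPLIES (p1 IMPLIES NOT p1)
≡ NOT (NOT NOT p3 AND (p2 IMPLIES p1)) OR (p1 IMPLIES NOT p1)   [eliminate IMPLIES]
≡ NOT (NOT NOT p3 AND (NOT p2 OR p1)) OR (p1 IMPLIES NOT p1)   [eliminate IMPLIES]
≡ NOT (NOT NOT p3 AND (NOT p2 OR p1)) OR NOT p1 OR NOT p1   [eliminate IMPLIES]
≡ NOT NOT NOT p3 OR NOT (NOT p2 OR p1) OR NOT p1 OR NOT p1   [De Morgan]
≡ NOT p3 OR NOT (NOT p2 OR p1) OR NOT p1 OR NOT p1   [double negation]
≡ NOT p3 OR (NOT NOT p2 AND NOT p1) OR NOT p1 OR NOT p1   [De Morgan]
≡ NOT p3 OR (p2 AND NOT p1) OR NOT p1 OR NOT p1   [double negation]
≡ NOT p3 OR NOT p1   [simplify]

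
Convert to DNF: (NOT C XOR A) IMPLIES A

(C AND NOT A) OR A

(NOT C XOR A) IMPLIES A
⇔ NOT (NOT C XOR A) OR A   [eliminate IMPLIES]
⇔ NOT ((NOT C AND NOT A) OR (NOT NOT C AND A)) OR A   [expand XOR]
⇔ (NOT (NOT C AND NOT A) AND NOT (NOT NOT C AND A)) OR A   [De Morgan]
⇔ ((NOT NOT C OR NOT NOT A) AND NOT (NOT NOT C AND A)) OR A   [De Morgan]
⇔ ((C OR NOT NOT A) AND NOT (NOT NOT C AND A)) OR A   [double negation]
⇔ ((C OR A) AND NOT (NOT NOT C AND A)) OR A   [double negation]
⇔ ((C OR A) AND (NOT NOT NOT C OR NOT A)) OR A   [De Morgan]
⇔ ((C OR A) AND (NOT C OR NOT A)) OR A   [double negation]
⇔ (C AND NOT C) OR (C AND NOT A) OR (A AND NOT C) OR (A AND NOT A) OR A   [distribute AND over OR]
⇔ (C AND NOT A) OR A   [simplify]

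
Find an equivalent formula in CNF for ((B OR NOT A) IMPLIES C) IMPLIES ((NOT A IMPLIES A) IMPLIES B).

B OR NOT A

((B OR NOT A) IMPLIES C) IMPLIES ((NOT A IMPLIES A) IMPLIES B)
⇔ NOT ((B OR NOT A) IMPLIES C) OR ((NOT A IMPLIES A) IMPLIES B)   [eliminate IMPLIES]
⇔ NOT (NOT (B OR NOT A) OR C) OR ((NOT A IMPLIES A) IMPLIES B)   [eliminate IMPLIES]
⇔ NOT (NOT (B OR NOT A) OR C) OR NOT (NOT A IMPLIES A) OR B   [eliminate IMPLIES]
⇔ NOT (NOT (B OR NOT A) OR C) OR NOT (NOT NOT A OR A) OR B   [eliminate IMPLIES]
⇔ (NOT NOT (B OR NOT A) AND NOT C) OR NOT (NOT NOT A OR A) OR B   [De Morgan]
⇔ ((B OR NOT A) AND NOT C) OR NOT (NOT NOT A OR A) OR B   [double negation]
⇔ ((B OR NOT A) AND NOT C) OR (NOT NOT NOT A AND NOT A) OR B   [De Morgan]
⇔ ((B OR NOT A) AND NOT C) OR (NOT A AND NOT A) OR B   [double negation]
⇔ (B OR NOT A OR NOT A OR B) AND (B OR NOT A OR NOT A OR B) AND (NOT C OR NOT A OR B) AND (NOT C OR NOT A OR B)   [distribute OR over AND]
⇔ B OR NOT A   [simplify]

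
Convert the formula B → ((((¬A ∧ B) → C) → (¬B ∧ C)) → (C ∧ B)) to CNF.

¬B ∨ A ∨ C

B → ((((¬A ∧ B) → C) → (¬B ∧ C)) → (C ∧ B))
= ¬B ∨ ((((¬A ∧ B) → C) → (¬B ∧ C)) → (C ∧ B))   [eliminate →]
= ¬B ∨ ¬(((¬A ∧ B) → C) → (¬B ∧ C)) ∨ (C ∧ B)   [eliminate →]
= ¬B ∨ ¬(¬((¬A ∧ B) → C) ∨ (¬B ∧ C)) ∨ (C ∧ B)   [eliminate →]
= ¬B ∨ ¬(¬(¬(¬A ∧ B) ∨ C) ∨ (¬B ∧ C)) ∨ (C ∧ B)   [eliminate →]
= ¬B ∨ (¬¬(¬(¬A ∧ B) ∨ C) ∧ ¬(¬B ∧ C)) ∨ (C ∧ B)   [De Morgan]
= ¬B ∨ ((¬(¬A ∧ B) ∨ C) ∧ ¬(¬B ∧ C)) ∨ (C ∧ B)   [double negation]
= ¬B ∨ ((¬¬A ∨ ¬B ∨ C) ∧ ¬(¬B ∧ C)) ∨ (C ∧ B)   [De Morgan]
= ¬B ∨ ((A ∨ ¬B ∨ C) ∧ ¬(¬B ∧ C)) ∨ (C ∧ B)   [double negation]
= ¬B ∨ ((A ∨ ¬B ∨ C) ∧ (¬¬B ∨ ¬C)) ∨ (C ∧ B)   [De Morgan]
= ¬B ∨ ((A ∨ ¬B ∨ C) ∧ (B ∨ ¬C)) ∨ (C ∧ B)   [double negation]
= (¬B ∨ A ∨ ¬B ∨ C ∨ C) ∧ (¬B ∨ A ∨ ¬B ∨ C ∨ B) ∧ (¬B ∨ B ∨ ¬C ∨ C) ∧ (¬B ∨ B ∨ ¬C ∨ B)   [distribute ∨ over ∧]
= ¬B ∨ A ∨ C   [simplify]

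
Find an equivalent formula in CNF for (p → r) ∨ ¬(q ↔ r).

¬p ∨ r ∨ q

(p → r) ∨ ¬(q ↔ r)
≡ ¬p ∨ r ∨ ¬(q ↔ r)   (eliminate →)
≡ ¬p ∨ r ∨ ¬((q → r) ∧ (r → q))   (eliminate ↔)
≡ ¬p ∨ r ∨ ¬((¬q ∨ r) ∧ (r → q))   (eliminate →)
≡ ¬p ∨ r ∨ ¬((¬q ∨ r) ∧ (¬r ∨ q))   (eliminate →)
≡ ¬p ∨ r ∨ ¬(¬q ∨ r) ∨ ¬(¬r ∨ q)   (De Morgan)
≡ ¬p ∨ r ∨ ¬¬q ∧ ¬r ∨ ¬(¬r ∨ q)   (De Morgan)
≡ ¬p ∨ r ∨ q ∧ ¬r ∨ ¬(¬r ∨ q)   (double negation)
≡ ¬p ∨ r ∨ q ∧ ¬r ∨ ¬¬r ∧ ¬q   (De Morgan)
≡ ¬p ∨ r ∨ q ∧ ¬r ∨ r ∧ ¬q   (double negation)
≡ (¬p ∨ r ∨ q ∨ r) ∧ (¬p ∨ r ∨ q ∨ ¬q) ∧ (¬p ∨ r ∨ ¬r ∨ r) ∧ (¬p ∨ r ∨ ¬r ∨ ¬q)   (distribute ∨ over ∧)
≡ ¬p ∨ r ∨ q   (simplify)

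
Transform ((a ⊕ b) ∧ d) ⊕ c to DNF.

(a ∧ ¬b ∧ d ∧ ¬c) ∨ (¬a ∧ b ∧ d ∧ ¬c) ∨ (¬a ∧ ¬b ∧ c) ∨ (b ∧ a ∧ c) ∨ (¬d ∧ c)

((a ⊕ b) ∧ d) ⊕ c
≡ ((a ⊕ b) ∧ d ∧ ¬c) ∨ (¬((a ⊕ b) ∧ d) ∧ c)
≡ (((a ∧ ¬b) ∨ (¬a ∧ b)) ∧ d ∧ ¬c) ∨ (¬((a ⊕ b) ∧ d) ∧ c)
≡ (((a ∧ ¬b) ∨ (¬a ∧ b)) ∧ d ∧ ¬c) ∨ (¬(((a ∧ ¬b) ∨ (¬a ∧ b)) ∧ d) ∧ c)
≡ (((a ∧ ¬b) ∨ (¬a ∧ b)) ∧ d ∧ ¬c) ∨ ((¬((a ∧ ¬b) ∨ (¬a ∧ b)) ∨ ¬d) ∧ c)
≡ (((a ∧ ¬b) ∨ (¬a ∧ b)) ∧ d ∧ ¬c) ∨ (((¬(a ∧ ¬b) ∧ ¬(¬a ∧ b)) ∨ ¬d) ∧ c)
≡ (((a ∧ ¬b) ∨ (¬a ∧ b)) ∧ d ∧ ¬c) ∨ ((((¬a ∨ ¬¬b) ∧ ¬(¬a ∧ b)) ∨ ¬d) ∧ c)
≡ (((a ∧ ¬b) ∨ (¬a ∧ b)) ∧ d ∧ ¬c) ∨ ((((¬a ∨ b) ∧ ¬(¬a ∧ b)) ∨ ¬d) ∧ c)
≡ (((a ∧ ¬b) ∨ (¬a ∧ b)) ∧ d ∧ ¬c) ∨ ((((¬a ∨ b) ∧ (¬¬a ∨ ¬b)) ∨ ¬d) ∧ c)
≡ (((a ∧ ¬b) ∨ (¬a ∧ b)) ∧ d ∧ ¬c) ∨ ((((¬a ∨ b) ∧ (a ∨ ¬b)) ∨ ¬d) ∧ c)
≡ (a ∧ ¬b ∧ d ∧ ¬c) ∨ (¬a ∧ b ∧ d ∧ ¬c) ∨ (¬a ∧ a ∧ c) ∨ (¬a ∧ ¬b ∧ c) ∨ (b ∧ a ∧ c) ∨ (b ∧ ¬b ∧ c) ∨ (¬d ∧ c)
≡ (a ∧ ¬b ∧ d ∧ ¬c) ∨ (¬a ∧ b ∧ d ∧ ¬c) ∨ (¬a ∧ ¬b ∧ c) ∨ (b ∧ a ∧ c) ∨ (¬d ∧ c)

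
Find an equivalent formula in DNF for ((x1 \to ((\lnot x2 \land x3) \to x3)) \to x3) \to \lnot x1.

((x1 \to ((\lnot x2 \land x3) \to x3)) \to x3) \to \lnot x1
≡ \lnot ((x1 \to ((\lnot x2 \land x3) \to x3)) \to x3) \lor \lnot x1
≡ \lnot (\lnot (x1 \to ((\lnot x2 \land x3) \to x3)) \lor x3) \lor \lnot x1
≡ \lnot (\lnot (\lnot x1 \lor ((\lnot x2 \land x3) \to x3)) \lor x3) \lor \lnot x1
≡ \lnot (\lnot (\lnot x1 \lor \lnot (\lnot x2 \land x3) \lor x3) \lor x3) \lor \lnot x1
≡ (\lnot \lnot (\lnot x1 \lor \lnot (\lnot x2 \land x3) \lor x3) \land \lnot x3) \lor \lnot x1
≡ ((\lnot x1 \lor \lnot (\lnot x2 \land x3) \lor x3) \land \lnot x3) \lor \lnot x1
≡ ((\lnot x1 \lor \lnot \lnot x2 \lor \lnot x3 \lor x3) \land \lnot x3) \lor \lnot x1
≡ ((\lnot x1 \lor x2 \lor \lnot x3 \lor x3) \land \lnot x3) \lor \lnot x1
≡ (\lnot x1 \land \lnot x3) \lor (x2 \land \lnot x3) \lor (\lnot x3 \land \lnot x3) \lor (x3 \land \lnot x3) \lor \lnot x1
≡ \lnot x3 \lor \lnot x1

\lnot x3 \lor \lnot x1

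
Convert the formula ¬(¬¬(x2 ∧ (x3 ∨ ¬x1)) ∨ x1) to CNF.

¬(¬¬(x2 ∧ (x3 ∨ ¬x1)) ∨ x1)
⇔ ¬¬¬(x2 ∧ (x3 ∨ ¬x1)) ∧ ¬x1   [De Morgan]
⇔ ¬(x2 ∧ (x3 ∨ ¬x1)) ∧ ¬x1   [double negation]
⇔ (¬x2 ∨ ¬(x3 ∨ ¬x1)) ∧ ¬x1   [De Morgan]
⇔ (¬x2 ∨ ¬x3 ∧ ¬¬x1) ∧ ¬x1   [De Morgan]
⇔ (¬x2 ∨ ¬x3 ∧ x1) ∧ ¬x1   [double negation]
⇔ (¬x2 ∨ ¬x3) ∧ (¬x2 ∨ x1) ∧ ¬x1   [distribute ∨ over ∧]

(¬x2 ∨ ¬x3) ∧ (¬x2 ∨ x1) ∧ ¬x1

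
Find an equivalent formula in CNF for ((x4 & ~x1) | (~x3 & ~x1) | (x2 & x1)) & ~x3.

(~x1 | x2) & ~x3

((x4 & ~x1) | (~x3 & ~x1) | (x2 & x1)) & ~x3
≡ (x4 | ~x3 | x2) & (x4 | ~x3 | x1) & (x4 | ~x1 | x2) & (x4 | ~x1 | x1) & (~x1 | ~x3 | x2) & (~x1 | ~x3 | x1) & (~x1 | ~x1 | x2) & (~x1 | ~x1 | x1) & ~x3   [distribute | over &]
≡ (~x1 | x2) & ~x3   [simplify]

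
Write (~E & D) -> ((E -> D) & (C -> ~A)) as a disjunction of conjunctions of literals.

(~E & D) -> ((E -> D) & (C -> ~A))
≡ ~(~E & D) | ((E -> D) & (C -> ~A))   [eliminate ->]
≡ ~(~E & D) | ((~E | D) & (C -> ~A))   [eliminate ->]
≡ ~(~E & D) | ((~E | D) & (~C | ~A))   [eliminate ->]
≡ ~~E | ~D | ((~E | D) & (~C | ~A))   [De Morgan]
≡ E | ~D | ((~E | D) & (~C | ~A))   [double negation]
≡ E | ~D | (~E & ~C) | (~E & ~A) | (D & ~C) | (D & ~A)   [distribute & over |]

E | ~D | (~E & ~C) | (~E & ~A) | (D & ~C) | (D & ~A)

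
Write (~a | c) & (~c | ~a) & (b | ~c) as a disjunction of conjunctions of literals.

(~a & ~c) | (~a & b)

(~a | c) & (~c | ~a) & (b | ~c)
≡ (~a & ~c & b) | (~a & ~c & ~c) | (~a & ~a & b) | (~a & ~a & ~c) | (c & ~c & b) | (c & ~c & ~c) | (c & ~a & b) | (c & ~a & ~c)   (distribute & over |)
≡ (~a & ~c) | (~a & b)   (simplify)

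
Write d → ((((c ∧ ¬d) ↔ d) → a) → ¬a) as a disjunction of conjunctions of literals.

d → ((((c ∧ ¬d) ↔ d) → a) → ¬a)
= ¬d ∨ ((((c ∧ ¬d) ↔ d) → a) → ¬a)   (eliminate →)
= ¬d ∨ ¬(((c ∧ ¬d) ↔ d) → a) ∨ ¬a   (eliminate →)
= ¬d ∨ ¬(¬((c ∧ ¬d) ↔ d) ∨ a) ∨ ¬a   (eliminate →)
= ¬d ∨ ¬(¬(((c ∧ ¬d) → d) ∧ (d → (c ∧ ¬d))) ∨ a) ∨ ¬a   (eliminate ↔)
= ¬d ∨ ¬(¬((¬(c ∧ ¬d) ∨ d) ∧ (d → (c ∧ ¬d))) ∨ a) ∨ ¬a   (eliminate →)
= ¬d ∨ ¬(¬((¬(c ∧ ¬d) ∨ d) ∧ (¬d ∨ (c ∧ ¬d))) ∨ a) ∨ ¬a   (eliminate →)
= ¬d ∨ (¬¬((¬(c ∧ ¬d) ∨ d) ∧ (¬d ∨ (c ∧ ¬d))) ∧ ¬a) ∨ ¬a   (De Morgan)
= ¬d ∨ ((¬(c ∧ ¬d) ∨ d) ∧ (¬d ∨ (c ∧ ¬d)) ∧ ¬a) ∨ ¬a   (double negation)
= ¬d ∨ ((¬c ∨ ¬¬d ∨ d) ∧ (¬d ∨ (c ∧ ¬d)) ∧ ¬a) ∨ ¬a   (De Morgan)
= ¬d ∨ ((¬c ∨ d ∨ d) ∧ (¬d ∨ (c ∧ ¬d)) ∧ ¬a) ∨ ¬a   (double negation)
= ¬d ∨ (¬c ∧ ¬d ∧ ¬a) ∨ (¬c ∧ c ∧ ¬d ∧ ¬a) ∨ (d ∧ ¬d ∧ ¬a) ∨ (d ∧ c ∧ ¬d ∧ ¬a) ∨ (d ∧ ¬d ∧ ¬a) ∨ (d ∧ c ∧ ¬d ∧ ¬a) ∨ ¬a   (distribute ∧ over ∨)
= ¬d ∨ ¬a   (simplify)

¬d ∨ ¬a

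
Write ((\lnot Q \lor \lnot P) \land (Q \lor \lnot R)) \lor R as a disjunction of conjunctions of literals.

((\lnot Q \lor \lnot P) \land (Q \lor \lnot R)) \lor R
⇔ (\lnot Q \land Q) \lor (\lnot Q \land \lnot R) \lor (\lnot P \land Q) \lor (\lnot P \land \lnot R) \lor R   (distribute \land over \lor)
⇔ (\lnot Q \land \lnot R) \lor (\lnot P \land Q) \lor (\lnot P \land \lnot R) \lor R   (simplify)

(\lnot Q \land \lnot R) \lor (\lnot P \land Q) \lor (\lnot P \land \lnot R) \lor R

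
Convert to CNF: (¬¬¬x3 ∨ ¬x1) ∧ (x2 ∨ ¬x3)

(¬x3 ∨ ¬x1) ∧ (x2 ∨ ¬x3)

(¬¬¬x3 ∨ ¬x1) ∧ (x2 ∨ ¬x3)
≡ (¬x3 ∨ ¬x1) ∧ (x2 ∨ ¬x3)   — double negation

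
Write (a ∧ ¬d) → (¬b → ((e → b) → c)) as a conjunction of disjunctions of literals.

¬a ∨ d ∨ b ∨ e ∨ c

(a ∧ ¬d) → (¬b → ((e → b) → c))
≡ ¬(a ∧ ¬d) ∨ (¬b → ((e → b) → c))
≡ ¬(a ∧ ¬d) ∨ ¬¬b ∨ ((e → b) → c)
≡ ¬(a ∧ ¬d) ∨ ¬¬b ∨ ¬(e → b) ∨ c
≡ ¬(a ∧ ¬d) ∨ ¬¬b ∨ ¬(¬e ∨ b) ∨ c
≡ ¬a ∨ ¬¬d ∨ ¬¬b ∨ ¬(¬e ∨ b) ∨ c
≡ ¬a ∨ d ∨ ¬¬b ∨ ¬(¬e ∨ b) ∨ c
≡ ¬a ∨ d ∨ b ∨ ¬(¬e ∨ b) ∨ c
≡ ¬a ∨ d ∨ b ∨ (¬¬e ∧ ¬b) ∨ c
≡ ¬a ∨ d ∨ b ∨ (e ∧ ¬b) ∨ c
≡ (¬a ∨ d ∨ b ∨ e ∨ c) ∧ (¬a ∨ d ∨ b ∨ ¬b ∨ c)
≡ ¬a ∨ d ∨ b ∨ e ∨ c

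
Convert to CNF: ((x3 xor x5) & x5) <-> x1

(~x5 | x3 | x1) & (~x1 | ~x3 | ~x5) & (~x1 | x5)

((x3 xor x5) & x5) <-> x1
= (((x3 xor x5) & x5) -> x1) & (x1 -> ((x3 xor x5) & x5))   [eliminate <->]
= (~((x3 xor x5) & x5) | x1) & (x1 -> ((x3 xor x5) & x5))   [eliminate ->]
= (~((x3 | x5) & ~(x3 & x5) & x5) | x1) & (x1 -> ((x3 xor x5) & x5))   [expand xor]
= (~((x3 | x5) & ~(x3 & x5) & x5) | x1) & (~x1 | ((x3 xor x5) & x5))   [eliminate ->]
= (~((x3 | x5) & ~(x3 & x5) & x5) | x1) & (~x1 | ((x3 | x5) & ~(x3 & x5) & x5))   [expand xor]
= (~(x3 | x5) | ~~(x3 & x5) | ~x5 | x1) & (~x1 | ((x3 | x5) & ~(x3 & x5) & x5))   [De Morgan]
= ((~x3 & ~x5) | ~~(x3 & x5) | ~x5 | x1) & (~x1 | ((x3 | x5) & ~(x3 & x5) & x5))   [De Morgan]
= ((~x3 & ~x5) | (x3 & x5) | ~x5 | x1) & (~x1 | ((x3 | x5) & ~(x3 & x5) & x5))   [double negation]
= ((~x3 & ~x5) | (x3 & x5) | ~x5 | x1) & (~x1 | ((x3 | x5) & (~x3 | ~x5) & x5))   [De Morgan]
= (~x3 | x3 | ~x5 | x1) & (~x3 | x5 | ~x5 | x1) & (~x5 | x3 | ~x5 | x1) & (~x5 | x5 | ~x5 | x1) & (~x1 | x3 | x5) & (~x1 | ~x3 | ~x5) & (~x1 | x5)   [distribute | over &]
= (~x5 | x3 | x1) & (~x1 | ~x3 | ~x5) & (~x1 | x5)   [simplify]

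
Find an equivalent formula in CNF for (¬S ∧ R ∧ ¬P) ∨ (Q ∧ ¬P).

(¬S ∧ R ∧ ¬P) ∨ (Q ∧ ¬P)
⇔ (¬S ∨ Q) ∧ (¬S ∨ ¬P) ∧ (R ∨ Q) ∧ (R ∨ ¬P) ∧ (¬P ∨ Q) ∧ (¬P ∨ ¬P)   (distribute ∨ over ∧)
⇔ (¬S ∨ Q) ∧ (R ∨ Q) ∧ ¬P   (simplify)

(¬S ∨ Q) ∧ (R ∨ Q) ∧ ¬P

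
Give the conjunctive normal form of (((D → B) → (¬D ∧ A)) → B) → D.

(D ∨ A) ∧ (¬B ∨ D)

(((D → B) → (¬D ∧ A)) → B) → D
= ¬(((D → B) → (¬D ∧ A)) → B) ∨ D   (eliminate →)
= ¬(¬((D → B) → (¬D ∧ A)) ∨ B) ∨ D   (eliminate →)
= ¬(¬(¬(D → B) ∨ (¬D ∧ A)) ∨ B) ∨ D   (eliminate →)
= ¬(¬(¬(¬D ∨ B) ∨ (¬D ∧ A)) ∨ B) ∨ D   (eliminate →)
= (¬¬(¬(¬D ∨ B) ∨ (¬D ∧ A)) ∧ ¬B) ∨ D   (De Morgan)
= ((¬(¬D ∨ B) ∨ (¬D ∧ A)) ∧ ¬B) ∨ D   (double negation)
= (((¬¬D ∧ ¬B) ∨ (¬D ∧ A)) ∧ ¬B) ∨ D   (De Morgan)
= (((D ∧ ¬B) ∨ (¬D ∧ A)) ∧ ¬B) ∨ D   (double negation)
= (D ∨ ¬D ∨ D) ∧ (D ∨ A ∨ D) ∧ (¬B ∨ ¬D ∨ D) ∧ (¬B ∨ A ∨ D) ∧ (¬B ∨ D)   (distribute ∨ over ∧)
= (D ∨ A) ∧ (¬B ∨ D)   (simplify)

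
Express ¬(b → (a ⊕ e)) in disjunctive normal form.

¬(b → (a ⊕ e))
≡ ¬(¬b ∨ (a ⊕ e))   [eliminate →]
≡ ¬(¬b ∨ (a ∧ ¬e) ∨ (¬a ∧ e))   [expand ⊕]
≡ ¬¬b ∧ ¬(a ∧ ¬e) ∧ ¬(¬a ∧ e)   [De Morgan]
≡ b ∧ ¬(a ∧ ¬e) ∧ ¬(¬a ∧ e)   [double negation]
≡ b ∧ (¬a ∨ ¬¬e) ∧ ¬(¬a ∧ e)   [De Morgan]
≡ b ∧ (¬a ∨ e) ∧ ¬(¬a ∧ e)   [double negation]
≡ b ∧ (¬a ∨ e) ∧ (¬¬a ∨ ¬e)   [De Morgan]
≡ b ∧ (¬a ∨ e) ∧ (a ∨ ¬e)   [double negation]
≡ (b ∧ ¬a ∧ a) ∨ (b ∧ ¬a ∧ ¬e) ∨ (b ∧ e ∧ a) ∨ (b ∧ e ∧ ¬e)   [distribute ∧ over ∨]
≡ (b ∧ ¬a ∧ ¬e) ∨ (b ∧ e ∧ a)   [simplify]

(b ∧ ¬a ∧ ¬e) ∨ (b ∧ e ∧ a)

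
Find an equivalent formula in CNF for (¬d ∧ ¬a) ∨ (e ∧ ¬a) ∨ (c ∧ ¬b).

(¬d ∧ ¬a) ∨ (e ∧ ¬a) ∨ (c ∧ ¬b)
≡ (¬d ∨ e ∨ c) ∧ (¬d ∨ e ∨ ¬b) ∧ (¬d ∨ ¬a ∨ c) ∧ (¬d ∨ ¬a ∨ ¬b) ∧ (¬a ∨ e ∨ c) ∧ (¬a ∨ e ∨ ¬b) ∧ (¬a ∨ ¬a ∨ c) ∧ (¬a ∨ ¬a ∨ ¬b)   — distribute ∨ over ∧
≡ (¬d ∨ e ∨ c) ∧ (¬d ∨ e ∨ ¬b) ∧ (¬a ∨ c) ∧ (¬a ∨ ¬b)   — simplify

(¬d ∨ e ∨ c) ∧ (¬d ∨ e ∨ ¬b) ∧ (¬a ∨ c) ∧ (¬a ∨ ¬b)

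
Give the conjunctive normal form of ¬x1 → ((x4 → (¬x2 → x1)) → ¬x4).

¬x1 → ((x4 → (¬x2 → x1)) → ¬x4)
= ¬¬x1 ∨ ((x4 → (¬x2 → x1)) → ¬x4)   [eliminate →]
= ¬¬x1 ∨ ¬(x4 → (¬x2 → x1)) ∨ ¬x4   [eliminate →]
= ¬¬x1 ∨ ¬(¬x4 ∨ (¬x2 → x1)) ∨ ¬x4   [eliminate →]
= ¬¬x1 ∨ ¬(¬x4 ∨ ¬¬x2 ∨ x1) ∨ ¬x4   [eliminate →]
= x1 ∨ ¬(¬x4 ∨ ¬¬x2 ∨ x1) ∨ ¬x4   [double negation]
= x1 ∨ (¬¬x4 ∧ ¬¬¬x2 ∧ ¬x1) ∨ ¬x4   [De Morgan]
= x1 ∨ (x4 ∧ ¬¬¬x2 ∧ ¬x1) ∨ ¬x4   [double negation]
= x1 ∨ (x4 ∧ ¬x2 ∧ ¬x1) ∨ ¬x4   [double negation]
= (x1 ∨ x4 ∨ ¬x4) ∧ (x1 ∨ ¬x2 ∨ ¬x4) ∧ (x1 ∨ ¬x1 ∨ ¬x4)   [distribute ∨ over ∧]
= x1 ∨ ¬x2 ∨ ¬x4   [simplify]

x1 ∨ ¬x2 ∨ ¬x4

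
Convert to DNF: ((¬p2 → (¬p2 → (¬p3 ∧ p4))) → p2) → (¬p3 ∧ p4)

¬p3 ∧ p4

((¬p2 → (¬p2 → (¬p3 ∧ p4))) → p2) → (¬p3 ∧ p4)
⇔ ¬((¬p2 → (¬p2 → (¬p3 ∧ p4))) → p2) ∨ (¬p3 ∧ p4)
⇔ ¬(¬(¬p2 → (¬p2 → (¬p3 ∧ p4))) ∨ p2) ∨ (¬p3 ∧ p4)
⇔ ¬(¬(¬¬p2 ∨ (¬p2 → (¬p3 ∧ p4))) ∨ p2) ∨ (¬p3 ∧ p4)
⇔ ¬(¬(¬¬p2 ∨ ¬¬p2 ∨ (¬p3 ∧ p4)) ∨ p2) ∨ (¬p3 ∧ p4)
⇔ (¬¬(¬¬p2 ∨ ¬¬p2 ∨ (¬p3 ∧ p4)) ∧ ¬p2) ∨ (¬p3 ∧ p4)
⇔ ((¬¬p2 ∨ ¬¬p2 ∨ (¬p3 ∧ p4)) ∧ ¬p2) ∨ (¬p3 ∧ p4)
⇔ ((p2 ∨ ¬¬p2 ∨ (¬p3 ∧ p4)) ∧ ¬p2) ∨ (¬p3 ∧ p4)
⇔ ((p2 ∨ p2 ∨ (¬p3 ∧ p4)) ∧ ¬p2) ∨ (¬p3 ∧ p4)
⇔ (p2 ∧ ¬p2) ∨ (p2 ∧ ¬p2) ∨ (¬p3 ∧ p4 ∧ ¬p2) ∨ (¬p3 ∧ p4)
⇔ ¬p3 ∧ p4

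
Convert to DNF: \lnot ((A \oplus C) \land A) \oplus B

\lnot ((A \oplus C) \land A) \oplus B
= (\lnot ((A \oplus C) \land A) \land \lnot B) \lor (\lnot \lnot ((A \oplus C) \land A) \land B)   [expand \oplus]
= (\lnot (((A \land \lnot C) \lor (\lnot A \land C)) \land A) \land \lnot B) \lor (\lnot \lnot ((A \oplus C) \land A) \land B)   [expand \oplus]
= (\lnot (((A \land \lnot C) \lor (\lnot A \land C)) \land A) \land \lnot B) \lor (\lnot \lnot (((A \land \lnot C) \lor (\lnot A \land C)) \land A) \land B)   [expand \oplus]
= ((\lnot ((A \land \lnot C) \lor (\lnot A \land C)) \lor \lnot A) \land \lnot B) \lor (\lnot \lnot (((A \land \lnot C) \lor (\lnot A \land C)) \land A) \land B)   [De Morgan]
= (((\lnot (A \land \lnot C) \land \lnot (\lnot A \land C)) \lor \lnot A) \land \lnot B) \lor (\lnot \lnot (((A \land \lnot C) \lor (\lnot A \land C)) \land A) \land B)   [De Morgan]
= ((((\lnot A \lor \lnot \lnot C) \land \lnot (\lnot A \land C)) \lor \lnot A) \land \lnot B) \lor (\lnot \lnot (((A \land \lnot C) \lor (\lnot A \land C)) \land A) \land B)   [De Morgan]
= ((((\lnot A \lor C) \land \lnot (\lnot A \land C)) \lor \lnot A) \land \lnot B) \lor (\lnot \lnot (((A \land \lnot C) \lor (\lnot A \land C)) \land A) \land B)   [double negation]
= ((((\lnot A \lor C) \land (\lnot \lnot A \lor \lnot C)) \lor \lnot A) \land \lnot B) \lor (\lnot \lnot (((A \land \lnot C) \lor (\lnot A \land C)) \land A) \land B)   [De Morgan]
= ((((\lnot A \lor C) \land (A \lor \lnot C)) \lor \lnot A) \land \lnot B) \lor (\lnot \lnot (((A \land \lnot C) \lor (\lnot A \land C)) \land A) \land B)   [double negation]
= ((((\lnot A \lor C) \land (A \lor \lnot C)) \lor \lnot A) \land \lnot B) \lor (((A \land \lnot C) \lor (\lnot A \land C)) \land A \land B)   [double negation]
= (\lnot A \land A \land \lnot B) \lor (\lnot A \land \lnot C \land \lnot B) \lor (C \land A \land \lnot B) \lor (C \land \lnot C \land \lnot B) \lor (\lnot A \land \lnot B) \lor (A \land \lnot C \land A \land B) \lor (\lnot A \land C \land A \land B)   [distribute \land over \lor]
= (C \land A \land \lnot B) \lor (\lnot A \land \lnot B) \lor (A \land \lnot C \land B)   [simplify]

(C \land A \land \lnot B) \lor (\lnot A \land \lnot B) \lor (A \land \lnot C \land B)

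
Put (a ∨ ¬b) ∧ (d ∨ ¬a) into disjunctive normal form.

(a ∧ d) ∨ (¬b ∧ d) ∨ (¬b ∧ ¬a)

(a ∨ ¬b) ∧ (d ∨ ¬a)
≡ (a ∧ d) ∨ (a ∧ ¬a) ∨ (¬b ∧ d) ∨ (¬b ∧ ¬a)
≡ (a ∧ d) ∨ (¬b ∧ d) ∨ (¬b ∧ ¬a)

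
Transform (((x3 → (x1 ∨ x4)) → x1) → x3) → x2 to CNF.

(((x3 → (x1 ∨ x4)) → x1) → x3) → x2
= ¬(((x3 → (x1 ∨ x4)) → x1) → x3) ∨ x2   (eliminate →)
= ¬(¬((x3 → (x1 ∨ x4)) → x1) ∨ x3) ∨ x2   (eliminate →)
= ¬(¬(¬(x3 → (x1 ∨ x4)) ∨ x1) ∨ x3) ∨ x2   (eliminate →)
= ¬(¬(¬(¬x3 ∨ x1 ∨ x4) ∨ x1) ∨ x3) ∨ x2   (eliminate →)
= (¬¬(¬(¬x3 ∨ x1 ∨ x4) ∨ x1) ∧ ¬x3) ∨ x2   (De Morgan)
= ((¬(¬x3 ∨ x1 ∨ x4) ∨ x1) ∧ ¬x3) ∨ x2   (double negation)
= (((¬¬x3 ∧ ¬x1 ∧ ¬x4) ∨ x1) ∧ ¬x3) ∨ x2   (De Morgan)
= (((x3 ∧ ¬x1 ∧ ¬x4) ∨ x1) ∧ ¬x3) ∨ x2   (double negation)
= (x3 ∨ x1 ∨ x2) ∧ (¬x1 ∨ x1 ∨ x2) ∧ (¬x4 ∨ x1 ∨ x2) ∧ (¬x3 ∨ x2)   (distribute ∨ over ∧)
= (x3 ∨ x1 ∨ x2) ∧ (¬x4 ∨ x1 ∨ x2) ∧ (¬x3 ∨ x2)   (simplify)

(x3 ∨ x1 ∨ x2) ∧ (¬x4 ∨ x1 ∨ x2) ∧ (¬x3 ∨ x2)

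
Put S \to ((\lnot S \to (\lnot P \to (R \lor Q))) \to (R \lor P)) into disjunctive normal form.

S \to ((\lnot S \to (\lnot P \to (R \lor Q))) \to (R \lor P))
≡ \lnot S \lor ((\lnot S \to (\lnot P \to (R \lor Q))) \to (R \lor P))   [eliminate \to]
≡ \lnot S \lor \lnot (\lnot S \to (\lnot P \to (R \lor Q))) \lor R \lor P   [eliminate \to]
≡ \lnot S \lor \lnot (\lnot \lnot S \lor (\lnot P \to (R \lor Q))) \lor R \lor P   [eliminate \to]
≡ \lnot S \lor \lnot (\lnot \lnot S \lor \lnot \lnot P \lor R \lor Q) \lor R \lor P   [eliminate \to]
≡ \lnot S \lor (\lnot \lnot \lnot S \land \lnot \lnot \lnot P \land \lnot R \land \lnot Q) \lor R \lor P   [De Morgan]
≡ \lnot S \lor (\lnot S \land \lnot \lnot \lnot P \land \lnot R \land \lnot Q) \lor R \lor P   [double negation]
≡ \lnot S \lor (\lnot S \land \lnot P \land \lnot R \land \lnot Q) \lor R \lor P   [double negation]
≡ \lnot S \lor R \lor P   [simplify]

\lnot S \lor R \lor P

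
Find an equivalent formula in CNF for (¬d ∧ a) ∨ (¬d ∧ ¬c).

¬d ∧ (a ∨ ¬c)

(¬d ∧ a) ∨ (¬d ∧ ¬c)
≡ (¬d ∨ ¬d) ∧ (¬d ∨ ¬c) ∧ (a ∨ ¬d) ∧ (a ∨ ¬c)   [distribute ∨ over ∧]
≡ ¬d ∧ (a ∨ ¬c)   [simplify]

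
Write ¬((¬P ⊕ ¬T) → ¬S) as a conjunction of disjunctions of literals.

(¬P ∨ ¬T) ∧ (P ∨ T) ∧ S

¬((¬P ⊕ ¬T) → ¬S)
⇔ ¬(¬(¬P ⊕ ¬T) ∨ ¬S)   [eliminate →]
⇔ ¬(¬((¬P ∨ ¬T) ∧ ¬(¬P ∧ ¬T)) ∨ ¬S)   [expand ⊕]
⇔ ¬¬((¬P ∨ ¬T) ∧ ¬(¬P ∧ ¬T)) ∧ ¬¬S   [De Morgan]
⇔ (¬P ∨ ¬T) ∧ ¬(¬P ∧ ¬T) ∧ ¬¬S   [double negation]
⇔ (¬P ∨ ¬T) ∧ (¬¬P ∨ ¬¬T) ∧ ¬¬S   [De Morgan]
⇔ (¬P ∨ ¬T) ∧ (P ∨ ¬¬T) ∧ ¬¬S   [double negation]
⇔ (¬P ∨ ¬T) ∧ (P ∨ T) ∧ ¬¬S   [double negation]
⇔ (¬P ∨ ¬T) ∧ (P ∨ T) ∧ S   [double negation]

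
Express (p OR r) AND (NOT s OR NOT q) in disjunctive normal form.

(p OR r) AND (NOT s OR NOT q)
≡ (p AND NOT s) OR (p AND NOT q) OR (r AND NOT s) OR (r AND NOT q)   [distribute AND over OR]

(p AND NOT s) OR (p AND NOT q) OR (r AND NOT s) OR (r AND NOT q)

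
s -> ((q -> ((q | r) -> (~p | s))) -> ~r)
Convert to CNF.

~s | ~r

s -> ((q -> ((q | r) -> (~p | s))) -> ~r)
≡ ~s | ((q -> ((q | r) -> (~p | s))) -> ~r)   — eliminate ->
≡ ~s | ~(q -> ((q | r) -> (~p | s))) | ~r   — eliminate ->
≡ ~s | ~(~q | ((q | r) -> (~p | s))) | ~r   — eliminate ->
≡ ~s | ~(~q | ~(q | r) | ~p | s) | ~r   — eliminate ->
≡ ~s | (~~q & ~~(q | r) & ~~p & ~s) | ~r   — De Morgan
≡ ~s | (q & ~~(q | r) & ~~p & ~s) | ~r   — double negation
≡ ~s | (q & (q | r) & ~~p & ~s) | ~r   — double negation
≡ ~s | (q & (q | r) & p & ~s) | ~r   — double negation
≡ (~s | q | ~r) & (~s | q | r | ~r) & (~s | p | ~r) & (~s | ~s | ~r)   — distribute | over &
≡ ~s | ~r   — simplify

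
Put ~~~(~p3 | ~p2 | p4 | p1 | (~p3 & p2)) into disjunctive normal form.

~~~(~p3 | ~p2 | p4 | p1 | (~p3 & p2))
= ~(~p3 | ~p2 | p4 | p1 | (~p3 & p2))   [double negation]
= ~~p3 & ~~p2 & ~p4 & ~p1 & ~(~p3 & p2)   [De Morgan]
= p3 & ~~p2 & ~p4 & ~p1 & ~(~p3 & p2)   [double negation]
= p3 & p2 & ~p4 & ~p1 & ~(~p3 & p2)   [double negation]
= p3 & p2 & ~p4 & ~p1 & (~~p3 | ~p2)   [De Morgan]
= p3 & p2 & ~p4 & ~p1 & (p3 | ~p2)   [double negation]
= (p3 & p2 & ~p4 & ~p1 & p3) | (p3 & p2 & ~p4 & ~p1 & ~p2)   [distribute & over |]
= p3 & p2 & ~p4 & ~p1   [simplify]

p3 & p2 & ~p4 & ~p1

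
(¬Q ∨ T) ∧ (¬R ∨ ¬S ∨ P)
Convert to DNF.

(¬Q ∧ ¬R) ∨ (¬Q ∧ ¬S) ∨ (¬Q ∧ P) ∨ (T ∧ ¬R) ∨ (T ∧ ¬S) ∨ (T ∧ P)

(¬Q ∨ T) ∧ (¬R ∨ ¬S ∨ P)
≡ (¬Q ∧ ¬R) ∨ (¬Q ∧ ¬S) ∨ (¬Q ∧ P) ∨ (T ∧ ¬R) ∨ (T ∧ ¬S) ∨ (T ∧ P)   — distribute ∧ over ∨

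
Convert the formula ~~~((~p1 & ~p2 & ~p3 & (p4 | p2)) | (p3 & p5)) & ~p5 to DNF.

(p1 & ~p5) | (p2 & ~p5) | (p3 & ~p5) | (~p4 & ~p2 & ~p5)

~~~((~p1 & ~p2 & ~p3 & (p4 | p2)) | (p3 & p5)) & ~p5
⇔ ~((~p1 & ~p2 & ~p3 & (p4 | p2)) | (p3 & p5)) & ~p5   [double negation]
⇔ ~(~p1 & ~p2 & ~p3 & (p4 | p2)) & ~(p3 & p5) & ~p5   [De Morgan]
⇔ (~~p1 | ~~p2 | ~~p3 | ~(p4 | p2)) & ~(p3 & p5) & ~p5   [De Morgan]
⇔ (p1 | ~~p2 | ~~p3 | ~(p4 | p2)) & ~(p3 & p5) & ~p5   [double negation]
⇔ (p1 | p2 | ~~p3 | ~(p4 | p2)) & ~(p3 & p5) & ~p5   [double negation]
⇔ (p1 | p2 | p3 | ~(p4 | p2)) & ~(p3 & p5) & ~p5   [double negation]
⇔ (p1 | p2 | p3 | (~p4 & ~p2)) & ~(p3 & p5) & ~p5   [De Morgan]
⇔ (p1 | p2 | p3 | (~p4 & ~p2)) & (~p3 | ~p5) & ~p5   [De Morgan]
⇔ (p1 & ~p3 & ~p5) | (p1 & ~p5 & ~p5) | (p2 & ~p3 & ~p5) | (p2 & ~p5 & ~p5) | (p3 & ~p3 & ~p5) | (p3 & ~p5 & ~p5) | (~p4 & ~p2 & ~p3 & ~p5) | (~p4 & ~p2 & ~p5 & ~p5)   [distribute & over |]
⇔ (p1 & ~p5) | (p2 & ~p5) | (p3 & ~p5) | (~p4 & ~p2 & ~p5)   [simplify]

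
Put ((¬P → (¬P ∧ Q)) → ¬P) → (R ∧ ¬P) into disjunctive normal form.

((¬P → (¬P ∧ Q)) → ¬P) → (R ∧ ¬P)
≡ ¬((¬P → (¬P ∧ Q)) → ¬P) ∨ (R ∧ ¬P)   — eliminate →
≡ ¬(¬(¬P → (¬P ∧ Q)) ∨ ¬P) ∨ (R ∧ ¬P)   — eliminate →
≡ ¬(¬(¬¬P ∨ (¬P ∧ Q)) ∨ ¬P) ∨ (R ∧ ¬P)   — eliminate →
≡ (¬¬(¬¬P ∨ (¬P ∧ Q)) ∧ ¬¬P) ∨ (R ∧ ¬P)   — De Morgan
≡ ((¬¬P ∨ (¬P ∧ Q)) ∧ ¬¬P) ∨ (R ∧ ¬P)   — double negation
≡ ((P ∨ (¬P ∧ Q)) ∧ ¬¬P) ∨ (R ∧ ¬P)   — double negation
≡ ((P ∨ (¬P ∧ Q)) ∧ P) ∨ (R ∧ ¬P)   — double negation
≡ (P ∧ P) ∨ (¬P ∧ Q ∧ P) ∨ (R ∧ ¬P)   — distribute ∧ over ∨
≡ P ∨ (R ∧ ¬P)   — simplify

P ∨ (R ∧ ¬P)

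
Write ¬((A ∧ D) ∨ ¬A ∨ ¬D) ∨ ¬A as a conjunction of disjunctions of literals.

(¬A ∨ ¬D) ∧ (D ∨ ¬A)

¬((A ∧ D) ∨ ¬A ∨ ¬D) ∨ ¬A
⇔ (¬(A ∧ D) ∧ ¬¬A ∧ ¬¬D) ∨ ¬A   (De Morgan)
⇔ ((¬A ∨ ¬D) ∧ ¬¬A ∧ ¬¬D) ∨ ¬A   (De Morgan)
⇔ ((¬A ∨ ¬D) ∧ A ∧ ¬¬D) ∨ ¬A   (double negation)
⇔ ((¬A ∨ ¬D) ∧ A ∧ D) ∨ ¬A   (double negation)
⇔ (¬A ∨ ¬D ∨ ¬A) ∧ (A ∨ ¬A) ∧ (D ∨ ¬A)   (distribute ∨ over ∧)
⇔ (¬A ∨ ¬D) ∧ (D ∨ ¬A)   (simplify)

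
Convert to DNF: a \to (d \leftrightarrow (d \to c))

\lnot a \lor (c \land d)

a \to (d \leftrightarrow (d \to c))
≡ \lnot a \lor (d \leftrightarrow (d \to c))   (eliminate \to)
≡ \lnot a \lor ((d \to (d \to c)) \land ((d \to c) \to d))   (eliminate \leftrightarrow)
≡ \lnot a \lor ((\lnot d \lor (d \to c)) \land ((d \to c) \to d))   (eliminate \to)
≡ \lnot a \lor ((\lnot d \lor \lnot d \lor c) \land ((d \to c) \to d))   (eliminate \to)
≡ \lnot a \lor ((\lnot d \lor \lnot d \lor c) \land (\lnot (d \to c) \lor d))   (eliminate \to)
≡ \lnot a \lor ((\lnot d \lor \lnot d \lor c) \land (\lnot (\lnot d \lor c) \lor d))   (eliminate \to)
≡ \lnot a \lor ((\lnot d \lor \lnot d \lor c) \land ((\lnot \lnot d \land \lnot c) \lor d))   (De Morgan)
≡ \lnot a \lor ((\lnot d \lor \lnot d \lor c) \land ((d \land \lnot c) \lor d))   (double negation)
≡ \lnot a \lor (\lnot d \land d \land \lnot c) \lor (\lnot d \land d) \lor (\lnot d \land d \land \lnot c) \lor (\lnot d \land d) \lor (c \land d \land \lnot c) \lor (c \land d)   (distribute \land over \lor)
≡ \lnot a \lor (c \land d)   (simplify)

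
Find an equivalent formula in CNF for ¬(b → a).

¬(b → a)
⇔ ¬(¬b ∨ a)   [eliminate →]
⇔ ¬¬b ∧ ¬a   [De Morgan]
⇔ b ∧ ¬a   [double negation]

b ∧ ¬a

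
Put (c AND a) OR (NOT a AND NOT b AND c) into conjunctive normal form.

c AND (a OR NOT b)

(c AND a) OR (NOT a AND NOT b AND c)
≡ (c OR NOT a) AND (c OR NOT b) AND (c OR c) AND (a OR NOT a) AND (a OR NOT b) AND (a OR c)
≡ c AND (a OR NOT b)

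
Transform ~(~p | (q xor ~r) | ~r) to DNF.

~(~p | (q xor ~r) | ~r)
≡ ~(~p | (q & ~~r) | (~q & ~r) | ~r)   [expand xor]
≡ ~~p & ~(q & ~~r) & ~(~q & ~r) & ~~r   [De Morgan]
≡ p & ~(q & ~~r) & ~(~q & ~r) & ~~r   [double negation]
≡ p & (~q | ~~~r) & ~(~q & ~r) & ~~r   [De Morgan]
≡ p & (~q | ~r) & ~(~q & ~r) & ~~r   [double negation]
≡ p & (~q | ~r) & (~~q | ~~r) & ~~r   [De Morgan]
≡ p & (~q | ~r) & (q | ~~r) & ~~r   [double negation]
≡ p & (~q | ~r) & (q | r) & ~~r   [double negation]
≡ p & (~q | ~r) & (q | r) & r   [double negation]
≡ (p & ~q & q & r) | (p & ~q & r & r) | (p & ~r & q & r) | (p & ~r & r & r)   [distribute & over |]
≡ p & ~q & r   [simplify]

p & ~q & r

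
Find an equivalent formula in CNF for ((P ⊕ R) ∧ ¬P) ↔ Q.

(¬R ∨ P ∨ Q) ∧ (¬Q ∨ P ∨ R) ∧ (¬Q ∨ ¬P)

((P ⊕ R) ∧ ¬P) ↔ Q
= (((P ⊕ R) ∧ ¬P) → Q) ∧ (Q → ((P ⊕ R) ∧ ¬P))   [eliminate ↔]
= (¬((P ⊕ R) ∧ ¬P) ∨ Q) ∧ (Q → ((P ⊕ R) ∧ ¬P))   [eliminate →]
= (¬((P ∨ R) ∧ ¬(P ∧ R) ∧ ¬P) ∨ Q) ∧ (Q → ((P ⊕ R) ∧ ¬P))   [expand ⊕]
= (¬((P ∨ R) ∧ ¬(P ∧ R) ∧ ¬P) ∨ Q) ∧ (¬Q ∨ ((P ⊕ R) ∧ ¬P))   [eliminate →]
= (¬((P ∨ R) ∧ ¬(P ∧ R) ∧ ¬P) ∨ Q) ∧ (¬Q ∨ ((P ∨ R) ∧ ¬(P ∧ R) ∧ ¬P))   [expand ⊕]
= (¬(P ∨ R) ∨ ¬¬(P ∧ R) ∨ ¬¬P ∨ Q) ∧ (¬Q ∨ ((P ∨ R) ∧ ¬(P ∧ R) ∧ ¬P))   [De Morgan]
= ((¬P ∧ ¬R) ∨ ¬¬(P ∧ R) ∨ ¬¬P ∨ Q) ∧ (¬Q ∨ ((P ∨ R) ∧ ¬(P ∧ R) ∧ ¬P))   [De Morgan]
= ((¬P ∧ ¬R) ∨ (P ∧ R) ∨ ¬¬P ∨ Q) ∧ (¬Q ∨ ((P ∨ R) ∧ ¬(P ∧ R) ∧ ¬P))   [double negation]
= ((¬P ∧ ¬R) ∨ (P ∧ R) ∨ P ∨ Q) ∧ (¬Q ∨ ((P ∨ R) ∧ ¬(P ∧ R) ∧ ¬P))   [double negation]
= ((¬P ∧ ¬R) ∨ (P ∧ R) ∨ P ∨ Q) ∧ (¬Q ∨ ((P ∨ R) ∧ (¬P ∨ ¬R) ∧ ¬P))   [De Morgan]
= (¬P ∨ P ∨ P ∨ Q) ∧ (¬P ∨ R ∨ P ∨ Q) ∧ (¬R ∨ P ∨ P ∨ Q) ∧ (¬R ∨ R ∨ P ∨ Q) ∧ (¬Q ∨ P ∨ R) ∧ (¬Q ∨ ¬P ∨ ¬R) ∧ (¬Q ∨ ¬P)   [distribute ∨ over ∧]
= (¬R ∨ P ∨ Q) ∧ (¬Q ∨ P ∨ R) ∧ (¬Q ∨ ¬P)   [simplify]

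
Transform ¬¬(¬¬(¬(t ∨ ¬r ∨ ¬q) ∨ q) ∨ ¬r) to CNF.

q ∨ ¬r

¬¬(¬¬(¬(t ∨ ¬r ∨ ¬q) ∨ q) ∨ ¬r)
≡ ¬¬(¬(t ∨ ¬r ∨ ¬q) ∨ q) ∨ ¬r   [double negation]
≡ ¬(t ∨ ¬r ∨ ¬q) ∨ q ∨ ¬r   [double negation]
≡ (¬t ∧ ¬¬r ∧ ¬¬q) ∨ q ∨ ¬r   [De Morgan]
≡ (¬t ∧ r ∧ ¬¬q) ∨ q ∨ ¬r   [double negation]
≡ (¬t ∧ r ∧ q) ∨ q ∨ ¬r   [double negation]
≡ (¬t ∨ q ∨ ¬r) ∧ (r ∨ q ∨ ¬r) ∧ (q ∨ q ∨ ¬r)   [distribute ∨ over ∧]
≡ q ∨ ¬r   [simplify]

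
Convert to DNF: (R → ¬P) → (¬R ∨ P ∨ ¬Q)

(R → ¬P) → (¬R ∨ P ∨ ¬Q)
= ¬(R → ¬P) ∨ ¬R ∨ P ∨ ¬Q
= ¬(¬R ∨ ¬P) ∨ ¬R ∨ P ∨ ¬Q
= (¬¬R ∧ ¬¬P) ∨ ¬R ∨ P ∨ ¬Q
= (R ∧ ¬¬P) ∨ ¬R ∨ P ∨ ¬Q
= (R ∧ P) ∨ ¬R ∨ P ∨ ¬Q
= ¬R ∨ P ∨ ¬Q

¬R ∨ P ∨ ¬Q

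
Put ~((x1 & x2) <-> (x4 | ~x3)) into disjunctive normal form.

~((x1 & x2) <-> (x4 | ~x3))
⇔ ~(((x1 & x2) -> (x4 | ~x3)) & ((x4 | ~x3) -> (x1 & x2)))   (eliminate <->)
⇔ ~((~(x1 & x2) | x4 | ~x3) & ((x4 | ~x3) -> (x1 & x2)))   (eliminate ->)
⇔ ~((~(x1 & x2) | x4 | ~x3) & (~(x4 | ~x3) | (x1 & x2)))   (eliminate ->)
⇔ ~(~(x1 & x2) | x4 | ~x3) | ~(~(x4 | ~x3) | (x1 & x2))   (De Morgan)
⇔ (~~(x1 & x2) & ~x4 & ~~x3) | ~(~(x4 | ~x3) | (x1 & x2))   (De Morgan)
⇔ (x1 & x2 & ~x4 & ~~x3) | ~(~(x4 | ~x3) | (x1 & x2))   (double negation)
⇔ (x1 & x2 & ~x4 & x3) | ~(~(x4 | ~x3) | (x1 & x2))   (double negation)
⇔ (x1 & x2 & ~x4 & x3) | (~~(x4 | ~x3) & ~(x1 & x2))   (De Morgan)
⇔ (x1 & x2 & ~x4 & x3) | ((x4 | ~x3) & ~(x1 & x2))   (double negation)
⇔ (x1 & x2 & ~x4 & x3) | ((x4 | ~x3) & (~x1 | ~x2))   (De Morgan)
⇔ (x1 & x2 & ~x4 & x3) | (x4 & ~x1) | (x4 & ~x2) | (~x3 & ~x1) | (~x3 & ~x2)   (distribute & over |)

(x1 & x2 & ~x4 & x3) | (x4 & ~x1) | (x4 & ~x2) | (~x3 & ~x1) | (~x3 & ~x2)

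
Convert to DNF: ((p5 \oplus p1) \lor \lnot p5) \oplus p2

((p5 \oplus p1) \lor \lnot p5) \oplus p2
⇔ (((p5 \oplus p1) \lor \lnot p5) \land \lnot p2) \lor (\lnot ((p5 \oplus p1) \lor \lnot p5) \land p2)   [expand \oplus]
⇔ (((p5 \land \lnot p1) \lor (\lnot p5 \land p1) \lor \lnot p5) \land \lnot p2) \lor (\lnot ((p5 \oplus p1) \lor \lnot p5) \land p2)   [expand \oplus]
⇔ (((p5 \land \lnot p1) \lor (\lnot p5 \land p1) \lor \lnot p5) \land \lnot p2) \lor (\lnot ((p5 \land \lnot p1) \lor (\lnot p5 \land p1) \lor \lnot p5) \land p2)   [expand \oplus]
⇔ (((p5 \land \lnot p1) \lor (\lnot p5 \land p1) \lor \lnot p5) \land \lnot p2) \lor (\lnot (p5 \land \lnot p1) \land \lnot (\lnot p5 \land p1) \land \lnot \lnot p5 \land p2)   [De Morgan]
⇔ (((p5 \land \lnot p1) \lor (\lnot p5 \land p1) \lor \lnot p5) \land \lnot p2) \lor ((\lnot p5 \lor \lnot \lnot p1) \land \lnot (\lnot p5 \land p1) \land \lnot \lnot p5 \land p2)   [De Morgan]
⇔ (((p5 \land \lnot p1) \lor (\lnot p5 \land p1) \lor \lnot p5) \land \lnot p2) \lor ((\lnot p5 \lor p1) \land \lnot (\lnot p5 \land p1) \land \lnot \lnot p5 \land p2)   [double negation]
⇔ (((p5 \land \lnot p1) \lor (\lnot p5 \land p1) \lor \lnot p5) \land \lnot p2) \lor ((\lnot p5 \lor p1) \land (\lnot \lnot p5 \lor \lnot p1) \land \lnot \lnot p5 \land p2)   [De Morgan]
⇔ (((p5 \land \lnot p1) \lor (\lnot p5 \land p1) \lor \lnot p5) \land \lnot p2) \lor ((\lnot p5 \lor p1) \land (p5 \lor \lnot p1) \land \lnot \lnot p5 \land p2)   [double negation]
⇔ (((p5 \land \lnot p1) \lor (\lnot p5 \land p1) \lor \lnot p5) \land \lnot p2) \lor ((\lnot p5 \lor p1) \land (p5 \lor \lnot p1) \land p5 \land p2)   [double negation]
⇔ (p5 \land \lnot p1 \land \lnot p2) \lor (\lnot p5 \land p1 \land \lnot p2) \lor (\lnot p5 \land \lnot p2) \lor (\lnot p5 \land p5 \land p5 \land p2) \lor (\lnot p5 \land \lnot p1 \land p5 \land p2) \lor (p1 \land p5 \land p5 \land p2) \lor (p1 \land \lnot p1 \land p5 \land p2)   [distribute \land over \lor]
⇔ (p5 \land \lnot p1 \land \lnot p2) \lor (\lnot p5 \land \lnot p2) \lor (p1 \land p5 \land p2)   [simplify]

(p5 \land \lnot p1 \land \lnot p2) \lor (\lnot p5 \land \lnot p2) \lor (p1 \land p5 \land p2)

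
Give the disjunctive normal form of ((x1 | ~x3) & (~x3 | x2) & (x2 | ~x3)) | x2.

~x3 | x2

((x1 | ~x3) & (~x3 | x2) & (x2 | ~x3)) | x2
≡ (x1 & ~x3 & x2) | (x1 & ~x3 & ~x3) | (x1 & x2 & x2) | (x1 & x2 & ~x3) | (~x3 & ~x3 & x2) | (~x3 & ~x3 & ~x3) | (~x3 & x2 & x2) | (~x3 & x2 & ~x3) | x2   [distribute & over |]
≡ ~x3 | x2   [simplify]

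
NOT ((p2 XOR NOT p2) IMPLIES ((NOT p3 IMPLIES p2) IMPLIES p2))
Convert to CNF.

(p3 OR p2) AND NOT p2

NOT ((p2 XOR NOT p2) IMPLIES ((NOT p3 IMPLIES p2) IMPLIES p2))
≡ NOT (NOT (p2 XOR NOT p2) OR ((NOT p3 IMPLIES p2) IMPLIES p2))   [eliminate IMPLIES]
≡ NOT (NOT ((p2 OR NOT p2) AND NOT (p2 AND NOT p2)) OR ((NOT p3 IMPLIES p2) IMPLIES p2))   [expand XOR]
≡ NOT (NOT ((p2 OR NOT p2) AND NOT (p2 AND NOT p2)) OR NOT (NOT p3 IMPLIES p2) OR p2)   [eliminate IMPLIES]
≡ NOT (NOT ((p2 OR NOT p2) AND NOT (p2 AND NOT p2)) OR NOT (NOT NOT p3 OR p2) OR p2)   [eliminate IMPLIES]
≡ NOT NOT ((p2 OR NOT p2) AND NOT (p2 AND NOT p2)) AND NOT NOT (NOT NOT p3 OR p2) AND NOT p2   [De Morgan]
≡ (p2 OR NOT p2) AND NOT (p2 AND NOT p2) AND NOT NOT (NOT NOT p3 OR p2) AND NOT p2   [double negation]
≡ (p2 OR NOT p2) AND (NOT p2 OR NOT NOT p2) AND NOT NOT (NOT NOT p3 OR p2) AND NOT p2   [De Morgan]
≡ (p2 OR NOT p2) AND (NOT p2 OR p2) AND NOT NOT (NOT NOT p3 OR p2) AND NOT p2   [double negation]
≡ (p2 OR NOT p2) AND (NOT p2 OR p2) AND (NOT NOT p3 OR p2) AND NOT p2   [double negation]
≡ (p2 OR NOT p2) AND (NOT p2 OR p2) AND (p3 OR p2) AND NOT p2   [double negation]
≡ (p3 OR p2) AND NOT p2   [simplify]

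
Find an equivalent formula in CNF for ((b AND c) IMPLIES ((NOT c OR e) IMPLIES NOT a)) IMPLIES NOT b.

((b AND c) IMPLIES ((NOT c OR e) IMPLIES NOT a)) IMPLIES NOT b
≡ NOT ((b AND c) IMPLIES ((NOT c OR e) IMPLIES NOT a)) OR NOT b   — eliminate IMPLIES
≡ NOT (NOT (b AND c) OR ((NOT c OR e) IMPLIES NOT a)) OR NOT b   — eliminate IMPLIES
≡ NOT (NOT (b AND c) OR NOT (NOT c OR e) OR NOT a) OR NOT b   — eliminate IMPLIES
≡ (NOT NOT (b AND c) AND NOT NOT (NOT c OR e) AND NOT NOT a) OR NOT b   — De Morgan
≡ (b AND c AND NOT NOT (NOT c OR e) AND NOT NOT a) OR NOT b   — double negation
≡ (b AND c AND (NOT c OR e) AND NOT NOT a) OR NOT b   — double negation
≡ (b AND c AND (NOT c OR e) AND a) OR NOT b   — double negation
≡ (b OR NOT b) AND (c OR NOT b) AND (NOT c OR e OR NOT b) AND (a OR NOT b)   — distribute OR over AND
≡ (c OR NOT b) AND (NOT c OR e OR NOT b) AND (a OR NOT b)   — simplify

(c OR NOT b) AND (NOT c OR e OR NOT b) AND (a OR NOT b)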